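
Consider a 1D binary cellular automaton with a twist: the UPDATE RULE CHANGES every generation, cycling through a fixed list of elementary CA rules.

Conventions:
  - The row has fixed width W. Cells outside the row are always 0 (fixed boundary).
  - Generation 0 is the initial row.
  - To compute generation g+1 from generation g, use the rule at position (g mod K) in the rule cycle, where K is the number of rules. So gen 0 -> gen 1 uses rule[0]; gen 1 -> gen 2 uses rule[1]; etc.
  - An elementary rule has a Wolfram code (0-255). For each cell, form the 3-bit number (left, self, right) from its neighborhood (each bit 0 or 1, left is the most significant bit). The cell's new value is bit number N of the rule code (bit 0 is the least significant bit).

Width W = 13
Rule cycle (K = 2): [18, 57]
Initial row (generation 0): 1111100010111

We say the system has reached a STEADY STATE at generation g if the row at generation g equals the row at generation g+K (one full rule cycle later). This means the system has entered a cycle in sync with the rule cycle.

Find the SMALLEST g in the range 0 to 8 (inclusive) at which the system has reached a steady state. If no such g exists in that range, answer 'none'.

Gen 0: 1111100010111
Gen 1 (rule 18): 0000010100000
Gen 2 (rule 57): 1111001011111
Gen 3 (rule 18): 0000110000000
Gen 4 (rule 57): 1110101111111
Gen 5 (rule 18): 0000000000000
Gen 6 (rule 57): 1111111111111
Gen 7 (rule 18): 0000000000000
Gen 8 (rule 57): 1111111111111
Gen 9 (rule 18): 0000000000000
Gen 10 (rule 57): 1111111111111

Answer: 5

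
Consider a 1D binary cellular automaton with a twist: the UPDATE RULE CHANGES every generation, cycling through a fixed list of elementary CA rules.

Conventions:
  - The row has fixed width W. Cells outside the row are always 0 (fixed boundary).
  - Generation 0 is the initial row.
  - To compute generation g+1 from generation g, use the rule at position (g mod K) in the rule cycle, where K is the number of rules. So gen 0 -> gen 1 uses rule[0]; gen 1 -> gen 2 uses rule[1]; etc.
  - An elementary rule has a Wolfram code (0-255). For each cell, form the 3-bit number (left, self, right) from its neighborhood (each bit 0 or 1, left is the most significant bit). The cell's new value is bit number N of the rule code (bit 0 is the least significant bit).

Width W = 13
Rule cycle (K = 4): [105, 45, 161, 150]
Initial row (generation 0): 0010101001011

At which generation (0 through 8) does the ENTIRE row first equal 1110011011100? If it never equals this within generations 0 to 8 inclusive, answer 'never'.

Answer: never

Derivation:
Gen 0: 0010101001011
Gen 1 (rule 105): 1001010000111
Gen 2 (rule 45): 1001110110100
Gen 3 (rule 161): 0000101001001
Gen 4 (rule 150): 0001101111111
Gen 5 (rule 105): 1101111000001
Gen 6 (rule 45): 1011000011101
Gen 7 (rule 161): 0100011001010
Gen 8 (rule 150): 1110100111011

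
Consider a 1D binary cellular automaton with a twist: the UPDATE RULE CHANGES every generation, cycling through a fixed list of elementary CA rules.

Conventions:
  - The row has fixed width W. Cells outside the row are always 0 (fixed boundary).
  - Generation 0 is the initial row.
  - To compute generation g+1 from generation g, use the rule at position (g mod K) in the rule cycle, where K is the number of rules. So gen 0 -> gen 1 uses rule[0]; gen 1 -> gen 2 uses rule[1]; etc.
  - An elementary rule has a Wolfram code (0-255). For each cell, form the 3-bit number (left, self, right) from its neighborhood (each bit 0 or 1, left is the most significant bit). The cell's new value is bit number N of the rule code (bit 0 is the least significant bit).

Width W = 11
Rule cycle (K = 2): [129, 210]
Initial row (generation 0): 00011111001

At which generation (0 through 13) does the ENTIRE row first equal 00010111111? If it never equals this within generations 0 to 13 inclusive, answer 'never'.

Gen 0: 00011111001
Gen 1 (rule 129): 11001110000
Gen 2 (rule 210): 01110111000
Gen 3 (rule 129): 00100010011
Gen 4 (rule 210): 01010101101
Gen 5 (rule 129): 00000000000
Gen 6 (rule 210): 00000000000
Gen 7 (rule 129): 11111111111
Gen 8 (rule 210): 01111111111
Gen 9 (rule 129): 00111111110
Gen 10 (rule 210): 01011111111
Gen 11 (rule 129): 00001111110
Gen 12 (rule 210): 00010111111
Gen 13 (rule 129): 11000011110

Answer: 12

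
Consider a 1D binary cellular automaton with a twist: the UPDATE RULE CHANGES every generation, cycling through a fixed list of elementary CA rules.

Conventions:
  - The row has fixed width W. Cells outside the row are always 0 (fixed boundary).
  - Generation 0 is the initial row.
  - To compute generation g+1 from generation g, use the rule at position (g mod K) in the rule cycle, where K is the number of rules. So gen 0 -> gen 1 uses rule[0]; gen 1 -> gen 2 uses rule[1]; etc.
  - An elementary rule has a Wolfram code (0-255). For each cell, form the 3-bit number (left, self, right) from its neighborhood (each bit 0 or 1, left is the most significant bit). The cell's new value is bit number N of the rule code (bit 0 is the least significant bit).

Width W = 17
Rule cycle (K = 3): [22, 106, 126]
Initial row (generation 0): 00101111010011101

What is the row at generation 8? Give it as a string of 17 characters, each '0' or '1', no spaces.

Gen 0: 00101111010011101
Gen 1 (rule 22): 01100000011100001
Gen 2 (rule 106): 11100000110100010
Gen 3 (rule 126): 10110001111110111
Gen 4 (rule 22): 10001010000000000
Gen 5 (rule 106): 00010100000000000
Gen 6 (rule 126): 00111110000000000
Gen 7 (rule 22): 01000001000000000
Gen 8 (rule 106): 10000010000000000

Answer: 10000010000000000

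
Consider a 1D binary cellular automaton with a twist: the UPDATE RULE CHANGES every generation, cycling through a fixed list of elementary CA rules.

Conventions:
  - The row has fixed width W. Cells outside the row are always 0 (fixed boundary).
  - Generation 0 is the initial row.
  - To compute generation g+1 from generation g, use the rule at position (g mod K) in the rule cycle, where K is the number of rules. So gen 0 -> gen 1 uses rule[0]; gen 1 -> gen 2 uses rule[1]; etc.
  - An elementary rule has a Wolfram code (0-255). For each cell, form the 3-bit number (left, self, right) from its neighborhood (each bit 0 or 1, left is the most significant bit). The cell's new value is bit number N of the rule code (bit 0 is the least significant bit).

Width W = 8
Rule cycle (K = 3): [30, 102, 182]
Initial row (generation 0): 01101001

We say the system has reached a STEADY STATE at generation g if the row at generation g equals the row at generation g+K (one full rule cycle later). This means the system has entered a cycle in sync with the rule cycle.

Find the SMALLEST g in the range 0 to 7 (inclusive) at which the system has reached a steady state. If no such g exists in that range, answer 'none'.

Gen 0: 01101001
Gen 1 (rule 30): 11001111
Gen 2 (rule 102): 01010001
Gen 3 (rule 182): 11111011
Gen 4 (rule 30): 10000010
Gen 5 (rule 102): 10000110
Gen 6 (rule 182): 11001001
Gen 7 (rule 30): 10111111
Gen 8 (rule 102): 11000001
Gen 9 (rule 182): 00100011
Gen 10 (rule 30): 01110110

Answer: none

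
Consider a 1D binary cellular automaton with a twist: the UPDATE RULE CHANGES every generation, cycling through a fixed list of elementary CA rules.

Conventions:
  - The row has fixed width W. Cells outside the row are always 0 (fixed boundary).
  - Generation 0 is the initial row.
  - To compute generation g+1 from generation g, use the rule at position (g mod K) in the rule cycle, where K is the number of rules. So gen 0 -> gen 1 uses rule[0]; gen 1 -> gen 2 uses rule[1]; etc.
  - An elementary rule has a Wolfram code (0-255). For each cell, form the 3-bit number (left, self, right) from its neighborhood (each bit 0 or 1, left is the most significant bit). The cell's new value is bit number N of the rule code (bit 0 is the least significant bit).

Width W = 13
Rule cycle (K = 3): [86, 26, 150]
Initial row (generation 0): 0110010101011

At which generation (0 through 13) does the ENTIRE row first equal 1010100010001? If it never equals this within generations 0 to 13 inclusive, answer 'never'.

Gen 0: 0110010101011
Gen 1 (rule 86): 1011110101001
Gen 2 (rule 26): 0010000000110
Gen 3 (rule 150): 0111000001001
Gen 4 (rule 86): 1001100011111
Gen 5 (rule 26): 0111010110000
Gen 6 (rule 150): 1010010001000
Gen 7 (rule 86): 1011111011100
Gen 8 (rule 26): 0010000010010
Gen 9 (rule 150): 0111000111111
Gen 10 (rule 86): 1001101000001
Gen 11 (rule 26): 0111000100010
Gen 12 (rule 150): 1010101110111
Gen 13 (rule 86): 1010100010001

Answer: 13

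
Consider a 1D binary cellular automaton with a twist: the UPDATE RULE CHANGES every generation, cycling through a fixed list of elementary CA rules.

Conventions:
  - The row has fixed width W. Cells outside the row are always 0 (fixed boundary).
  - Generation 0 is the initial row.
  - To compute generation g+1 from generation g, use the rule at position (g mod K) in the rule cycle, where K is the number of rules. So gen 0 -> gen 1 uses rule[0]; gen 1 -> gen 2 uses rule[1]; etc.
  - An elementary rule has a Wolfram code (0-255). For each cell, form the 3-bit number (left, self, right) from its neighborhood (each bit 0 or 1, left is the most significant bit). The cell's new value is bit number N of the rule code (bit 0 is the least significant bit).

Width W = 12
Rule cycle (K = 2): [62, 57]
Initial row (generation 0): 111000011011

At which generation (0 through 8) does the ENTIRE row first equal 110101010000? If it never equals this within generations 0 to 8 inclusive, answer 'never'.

Gen 0: 111000011011
Gen 1 (rule 62): 100100110110
Gen 2 (rule 57): 010010101101
Gen 3 (rule 62): 111111111011
Gen 4 (rule 57): 100000000110
Gen 5 (rule 62): 110000001101
Gen 6 (rule 57): 101111101010
Gen 7 (rule 62): 111000011111
Gen 8 (rule 57): 100111010000

Answer: never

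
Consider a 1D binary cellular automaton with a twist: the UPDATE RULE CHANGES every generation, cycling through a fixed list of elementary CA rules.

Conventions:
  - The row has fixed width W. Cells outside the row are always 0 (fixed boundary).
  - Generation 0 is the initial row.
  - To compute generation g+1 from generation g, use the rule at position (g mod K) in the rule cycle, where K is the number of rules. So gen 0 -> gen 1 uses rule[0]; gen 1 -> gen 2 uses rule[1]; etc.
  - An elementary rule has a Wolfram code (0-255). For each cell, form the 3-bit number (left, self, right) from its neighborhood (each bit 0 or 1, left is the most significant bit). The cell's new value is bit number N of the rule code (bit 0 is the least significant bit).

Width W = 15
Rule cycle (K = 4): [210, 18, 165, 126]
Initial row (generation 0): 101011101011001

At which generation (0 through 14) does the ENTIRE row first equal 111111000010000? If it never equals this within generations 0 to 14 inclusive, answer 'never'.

Answer: never

Derivation:
Gen 0: 101011101011001
Gen 1 (rule 210): 000001100001110
Gen 2 (rule 18): 000010010010001
Gen 3 (rule 165): 111010010010101
Gen 4 (rule 126): 101111111111111
Gen 5 (rule 210): 000111111111111
Gen 6 (rule 18): 001000000000000
Gen 7 (rule 165): 101011111111111
Gen 8 (rule 126): 111110000000001
Gen 9 (rule 210): 011111000000010
Gen 10 (rule 18): 100000100000101
Gen 11 (rule 165): 101110101110111
Gen 12 (rule 126): 111011111011101
Gen 13 (rule 210): 011001111001100
Gen 14 (rule 18): 100110000110010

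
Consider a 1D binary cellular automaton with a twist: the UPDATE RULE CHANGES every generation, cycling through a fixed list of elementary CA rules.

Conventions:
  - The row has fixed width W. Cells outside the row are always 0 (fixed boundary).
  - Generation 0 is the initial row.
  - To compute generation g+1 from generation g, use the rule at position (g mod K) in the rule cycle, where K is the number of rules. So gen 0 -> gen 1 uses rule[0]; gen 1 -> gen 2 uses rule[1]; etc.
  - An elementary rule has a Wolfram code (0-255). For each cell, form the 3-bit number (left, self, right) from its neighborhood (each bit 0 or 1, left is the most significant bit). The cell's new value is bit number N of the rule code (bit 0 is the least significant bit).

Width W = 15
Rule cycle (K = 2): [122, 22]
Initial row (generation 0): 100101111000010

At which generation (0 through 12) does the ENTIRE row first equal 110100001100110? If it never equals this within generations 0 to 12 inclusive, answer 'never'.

Answer: never

Derivation:
Gen 0: 100101111000010
Gen 1 (rule 122): 011011001100101
Gen 2 (rule 22): 100000110011101
Gen 3 (rule 122): 010001111110110
Gen 4 (rule 22): 111010000000001
Gen 5 (rule 122): 101101000000010
Gen 6 (rule 22): 100001100000111
Gen 7 (rule 122): 010011110001101
Gen 8 (rule 22): 111100001010001
Gen 9 (rule 122): 100110010101010
Gen 10 (rule 22): 111001110101011
Gen 11 (rule 122): 101111011010111
Gen 12 (rule 22): 100000000010000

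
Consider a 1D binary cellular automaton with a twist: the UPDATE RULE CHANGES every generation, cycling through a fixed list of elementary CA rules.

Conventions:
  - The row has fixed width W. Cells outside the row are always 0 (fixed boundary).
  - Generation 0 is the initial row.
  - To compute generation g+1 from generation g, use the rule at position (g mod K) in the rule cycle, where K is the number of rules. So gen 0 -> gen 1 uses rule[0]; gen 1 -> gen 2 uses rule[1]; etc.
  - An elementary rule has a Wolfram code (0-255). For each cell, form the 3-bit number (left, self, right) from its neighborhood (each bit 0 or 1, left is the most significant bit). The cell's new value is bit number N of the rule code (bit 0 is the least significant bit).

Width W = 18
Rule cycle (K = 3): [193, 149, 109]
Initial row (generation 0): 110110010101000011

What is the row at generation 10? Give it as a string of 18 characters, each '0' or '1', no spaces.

Answer: 001110000000000011

Derivation:
Gen 0: 110110010101000011
Gen 1 (rule 193): 010010000000011001
Gen 2 (rule 149): 011011111111000101
Gen 3 (rule 109): 011110000001010111
Gen 4 (rule 193): 001110111100000011
Gen 5 (rule 149): 100100011011111000
Gen 6 (rule 109): 100101011110001011
Gen 7 (rule 193): 000000001110100001
Gen 8 (rule 149): 111111100100111101
Gen 9 (rule 109): 100000100100100111
Gen 10 (rule 193): 001110000000000011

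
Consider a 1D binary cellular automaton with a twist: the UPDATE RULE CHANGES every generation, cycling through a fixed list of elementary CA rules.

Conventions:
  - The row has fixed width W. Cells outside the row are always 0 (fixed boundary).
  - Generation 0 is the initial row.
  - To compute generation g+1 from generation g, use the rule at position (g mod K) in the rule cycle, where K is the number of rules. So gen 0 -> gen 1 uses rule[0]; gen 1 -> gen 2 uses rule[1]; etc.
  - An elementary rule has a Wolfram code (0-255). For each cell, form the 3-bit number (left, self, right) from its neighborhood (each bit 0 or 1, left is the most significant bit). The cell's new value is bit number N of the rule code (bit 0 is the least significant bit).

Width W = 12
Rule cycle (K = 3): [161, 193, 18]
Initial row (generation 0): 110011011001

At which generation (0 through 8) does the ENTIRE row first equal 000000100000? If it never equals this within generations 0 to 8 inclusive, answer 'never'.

Answer: 1

Derivation:
Gen 0: 110011011001
Gen 1 (rule 161): 000000100000
Gen 2 (rule 193): 111110001111
Gen 3 (rule 18): 000001010000
Gen 4 (rule 161): 111100100111
Gen 5 (rule 193): 011100000011
Gen 6 (rule 18): 100010000100
Gen 7 (rule 161): 001000110001
Gen 8 (rule 193): 100010010100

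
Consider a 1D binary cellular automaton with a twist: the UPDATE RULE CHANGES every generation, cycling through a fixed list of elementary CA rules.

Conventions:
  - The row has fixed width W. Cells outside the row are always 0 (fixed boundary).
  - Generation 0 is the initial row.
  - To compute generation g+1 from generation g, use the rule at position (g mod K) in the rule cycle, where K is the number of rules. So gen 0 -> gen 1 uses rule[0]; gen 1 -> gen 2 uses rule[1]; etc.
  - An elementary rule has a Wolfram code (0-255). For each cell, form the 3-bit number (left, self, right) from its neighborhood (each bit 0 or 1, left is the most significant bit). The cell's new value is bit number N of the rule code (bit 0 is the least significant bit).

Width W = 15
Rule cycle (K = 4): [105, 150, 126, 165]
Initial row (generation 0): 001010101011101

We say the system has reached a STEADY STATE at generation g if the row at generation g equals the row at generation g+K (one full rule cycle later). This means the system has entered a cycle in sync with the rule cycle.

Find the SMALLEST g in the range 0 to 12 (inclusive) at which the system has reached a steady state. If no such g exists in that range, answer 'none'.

Answer: none

Derivation:
Gen 0: 001010101011101
Gen 1 (rule 105): 100101010110110
Gen 2 (rule 150): 111101010000001
Gen 3 (rule 126): 100111111000011
Gen 4 (rule 165): 100011110011000
Gen 5 (rule 105): 001010010011011
Gen 6 (rule 150): 011011111100000
Gen 7 (rule 126): 111110000110000
Gen 8 (rule 165): 011100110000111
Gen 9 (rule 105): 010100110110101
Gen 10 (rule 150): 110111000000101
Gen 11 (rule 126): 111101100001111
Gen 12 (rule 165): 011010001100110
Gen 13 (rule 105): 011100101100110
Gen 14 (rule 150): 101011100011001
Gen 15 (rule 126): 111110110111111
Gen 16 (rule 165): 011101001011110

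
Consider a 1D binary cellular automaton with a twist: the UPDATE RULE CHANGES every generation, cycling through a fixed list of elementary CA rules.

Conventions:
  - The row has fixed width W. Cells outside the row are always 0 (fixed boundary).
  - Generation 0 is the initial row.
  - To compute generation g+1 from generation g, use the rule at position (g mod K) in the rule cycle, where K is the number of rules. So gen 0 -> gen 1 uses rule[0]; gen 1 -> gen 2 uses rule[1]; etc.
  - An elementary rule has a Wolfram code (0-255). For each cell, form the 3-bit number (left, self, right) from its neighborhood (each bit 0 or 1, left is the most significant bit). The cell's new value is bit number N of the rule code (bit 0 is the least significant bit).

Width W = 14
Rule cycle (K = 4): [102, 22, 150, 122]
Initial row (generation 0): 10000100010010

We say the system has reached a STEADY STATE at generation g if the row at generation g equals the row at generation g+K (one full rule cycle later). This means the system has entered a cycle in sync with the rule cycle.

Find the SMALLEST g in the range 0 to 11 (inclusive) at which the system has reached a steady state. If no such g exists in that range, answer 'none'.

Gen 0: 10000100010010
Gen 1 (rule 102): 10001100110110
Gen 2 (rule 22): 11010011000001
Gen 3 (rule 150): 00011100100011
Gen 4 (rule 122): 00110111010111
Gen 5 (rule 102): 01011001111001
Gen 6 (rule 22): 11000110000111
Gen 7 (rule 150): 00101001001010
Gen 8 (rule 122): 01010110110101
Gen 9 (rule 102): 11111011011111
Gen 10 (rule 22): 00000000000000
Gen 11 (rule 150): 00000000000000
Gen 12 (rule 122): 00000000000000
Gen 13 (rule 102): 00000000000000
Gen 14 (rule 22): 00000000000000
Gen 15 (rule 150): 00000000000000

Answer: 10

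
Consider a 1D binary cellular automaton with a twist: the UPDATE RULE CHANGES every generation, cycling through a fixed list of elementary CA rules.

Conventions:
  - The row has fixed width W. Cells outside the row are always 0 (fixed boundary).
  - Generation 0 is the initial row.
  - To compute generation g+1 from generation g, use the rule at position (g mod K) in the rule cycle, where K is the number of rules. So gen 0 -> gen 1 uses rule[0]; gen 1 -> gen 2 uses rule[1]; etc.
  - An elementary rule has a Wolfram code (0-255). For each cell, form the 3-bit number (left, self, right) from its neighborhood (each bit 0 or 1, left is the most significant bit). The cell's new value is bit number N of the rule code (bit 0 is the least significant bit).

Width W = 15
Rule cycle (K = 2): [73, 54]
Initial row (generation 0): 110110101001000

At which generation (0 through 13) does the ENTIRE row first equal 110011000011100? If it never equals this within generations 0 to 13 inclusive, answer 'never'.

Gen 0: 110110101001000
Gen 1 (rule 73): 110110000000011
Gen 2 (rule 54): 001001000000100
Gen 3 (rule 73): 100000011110001
Gen 4 (rule 54): 110000100001011
Gen 5 (rule 73): 110110001100011
Gen 6 (rule 54): 001001010010100
Gen 7 (rule 73): 100000000000001
Gen 8 (rule 54): 110000000000011
Gen 9 (rule 73): 110111111111011
Gen 10 (rule 54): 001000000000100
Gen 11 (rule 73): 100011111110001
Gen 12 (rule 54): 110100000001011
Gen 13 (rule 73): 110001111100011

Answer: never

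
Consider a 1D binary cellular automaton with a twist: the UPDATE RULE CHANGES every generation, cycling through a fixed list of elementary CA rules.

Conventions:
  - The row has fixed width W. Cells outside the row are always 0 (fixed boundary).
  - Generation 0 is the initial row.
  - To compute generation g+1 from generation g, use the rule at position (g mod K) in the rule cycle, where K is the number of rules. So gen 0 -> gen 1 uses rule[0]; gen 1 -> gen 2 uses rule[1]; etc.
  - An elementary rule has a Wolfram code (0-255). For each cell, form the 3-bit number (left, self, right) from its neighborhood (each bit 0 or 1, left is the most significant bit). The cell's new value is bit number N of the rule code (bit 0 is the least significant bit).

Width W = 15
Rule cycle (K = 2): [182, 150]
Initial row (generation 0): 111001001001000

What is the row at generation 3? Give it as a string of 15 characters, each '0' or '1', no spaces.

Answer: 001101111110111

Derivation:
Gen 0: 111001001001000
Gen 1 (rule 182): 010111111111100
Gen 2 (rule 150): 110011111111010
Gen 3 (rule 182): 001101111110111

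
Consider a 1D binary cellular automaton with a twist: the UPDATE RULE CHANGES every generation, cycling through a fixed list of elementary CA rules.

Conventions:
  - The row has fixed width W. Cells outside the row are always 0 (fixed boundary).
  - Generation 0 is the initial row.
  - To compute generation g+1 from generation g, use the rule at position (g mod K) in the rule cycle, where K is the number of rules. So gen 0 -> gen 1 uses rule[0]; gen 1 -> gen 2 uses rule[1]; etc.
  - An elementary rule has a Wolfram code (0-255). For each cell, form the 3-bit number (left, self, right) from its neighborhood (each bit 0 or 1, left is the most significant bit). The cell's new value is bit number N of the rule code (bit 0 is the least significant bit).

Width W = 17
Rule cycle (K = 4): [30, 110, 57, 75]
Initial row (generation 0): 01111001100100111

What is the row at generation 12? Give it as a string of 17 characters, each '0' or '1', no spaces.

Gen 0: 01111001100100111
Gen 1 (rule 30): 11000111011111100
Gen 2 (rule 110): 11001101110000100
Gen 3 (rule 57): 10101011001110011
Gen 4 (rule 75): 00000011011010111
Gen 5 (rule 30): 00000110010010100
Gen 6 (rule 110): 00001110110111100
Gen 7 (rule 57): 11101001101100011
Gen 8 (rule 75): 10100011101101111
Gen 9 (rule 30): 10110110001001000
Gen 10 (rule 110): 11111110011011000
Gen 11 (rule 57): 10000001010110111
Gen 12 (rule 75): 00111110000110101

Answer: 00111110000110101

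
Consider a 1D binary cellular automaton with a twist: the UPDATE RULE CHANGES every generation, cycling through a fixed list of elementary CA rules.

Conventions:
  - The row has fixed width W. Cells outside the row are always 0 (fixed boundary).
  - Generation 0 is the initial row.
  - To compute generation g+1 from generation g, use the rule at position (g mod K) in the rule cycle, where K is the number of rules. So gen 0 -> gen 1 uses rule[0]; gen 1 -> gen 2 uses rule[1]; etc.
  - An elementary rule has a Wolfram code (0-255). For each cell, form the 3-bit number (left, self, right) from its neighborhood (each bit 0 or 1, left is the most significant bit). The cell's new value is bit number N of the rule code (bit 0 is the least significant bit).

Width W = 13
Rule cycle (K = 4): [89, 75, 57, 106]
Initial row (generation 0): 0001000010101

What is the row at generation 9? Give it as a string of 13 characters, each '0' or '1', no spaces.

Answer: 0101100010111

Derivation:
Gen 0: 0001000010101
Gen 1 (rule 89): 1100111000000
Gen 2 (rule 75): 1101101011111
Gen 3 (rule 57): 1011010110000
Gen 4 (rule 106): 0111101110000
Gen 5 (rule 89): 0100101011111
Gen 6 (rule 75): 1001000010001
Gen 7 (rule 57): 0100111001100
Gen 8 (rule 106): 1001101011100
Gen 9 (rule 89): 0101100010111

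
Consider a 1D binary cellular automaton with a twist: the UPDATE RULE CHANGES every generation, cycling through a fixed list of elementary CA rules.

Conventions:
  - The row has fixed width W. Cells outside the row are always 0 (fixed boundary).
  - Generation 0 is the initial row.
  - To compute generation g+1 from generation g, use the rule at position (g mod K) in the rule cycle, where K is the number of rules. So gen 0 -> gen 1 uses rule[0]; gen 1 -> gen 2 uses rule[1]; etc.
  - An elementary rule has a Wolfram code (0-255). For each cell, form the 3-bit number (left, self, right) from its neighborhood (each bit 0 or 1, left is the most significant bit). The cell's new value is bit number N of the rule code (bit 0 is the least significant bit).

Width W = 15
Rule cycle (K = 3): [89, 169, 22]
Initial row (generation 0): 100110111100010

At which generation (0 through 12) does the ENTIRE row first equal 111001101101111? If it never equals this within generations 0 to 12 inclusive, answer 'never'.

Gen 0: 100110111100010
Gen 1 (rule 89): 010110100111001
Gen 2 (rule 169): 001101000110000
Gen 3 (rule 22): 010001101001000
Gen 4 (rule 89): 001101100100111
Gen 5 (rule 169): 101011000000110
Gen 6 (rule 22): 101000100001001
Gen 7 (rule 89): 000110011100100
Gen 8 (rule 169): 110100011000001
Gen 9 (rule 22): 000110100100011
Gen 10 (rule 89): 110110010011011
Gen 11 (rule 169): 101100000010110
Gen 12 (rule 22): 100010000110001

Answer: never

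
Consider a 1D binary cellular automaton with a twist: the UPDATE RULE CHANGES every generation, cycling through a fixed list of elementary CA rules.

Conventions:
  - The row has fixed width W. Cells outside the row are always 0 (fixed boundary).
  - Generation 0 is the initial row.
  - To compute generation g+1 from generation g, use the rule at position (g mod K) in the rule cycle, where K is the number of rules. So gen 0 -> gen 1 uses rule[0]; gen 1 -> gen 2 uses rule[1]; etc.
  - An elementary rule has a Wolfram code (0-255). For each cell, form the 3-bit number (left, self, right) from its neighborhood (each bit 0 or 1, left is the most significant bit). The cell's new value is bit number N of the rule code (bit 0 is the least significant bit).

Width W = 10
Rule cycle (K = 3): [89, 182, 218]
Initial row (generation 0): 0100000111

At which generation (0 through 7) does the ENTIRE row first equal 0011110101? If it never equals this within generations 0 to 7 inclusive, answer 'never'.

Gen 0: 0100000111
Gen 1 (rule 89): 0011110101
Gen 2 (rule 182): 0101101111
Gen 3 (rule 218): 1001101111
Gen 4 (rule 89): 0101101001
Gen 5 (rule 182): 1110011111
Gen 6 (rule 218): 1111111111
Gen 7 (rule 89): 1000000001

Answer: 1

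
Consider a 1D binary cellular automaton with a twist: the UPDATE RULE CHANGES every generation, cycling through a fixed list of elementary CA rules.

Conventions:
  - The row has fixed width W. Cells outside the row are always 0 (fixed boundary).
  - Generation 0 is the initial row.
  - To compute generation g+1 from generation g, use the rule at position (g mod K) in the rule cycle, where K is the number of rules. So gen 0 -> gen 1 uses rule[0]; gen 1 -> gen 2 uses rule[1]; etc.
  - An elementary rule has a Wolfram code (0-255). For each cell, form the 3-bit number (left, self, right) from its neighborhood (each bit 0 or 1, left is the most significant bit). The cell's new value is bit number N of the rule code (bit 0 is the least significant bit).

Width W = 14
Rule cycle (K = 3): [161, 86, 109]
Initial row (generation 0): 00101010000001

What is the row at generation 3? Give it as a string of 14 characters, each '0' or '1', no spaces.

Gen 0: 00101010000001
Gen 1 (rule 161): 10010100111100
Gen 2 (rule 86): 11110111000110
Gen 3 (rule 109): 10011101010110

Answer: 10011101010110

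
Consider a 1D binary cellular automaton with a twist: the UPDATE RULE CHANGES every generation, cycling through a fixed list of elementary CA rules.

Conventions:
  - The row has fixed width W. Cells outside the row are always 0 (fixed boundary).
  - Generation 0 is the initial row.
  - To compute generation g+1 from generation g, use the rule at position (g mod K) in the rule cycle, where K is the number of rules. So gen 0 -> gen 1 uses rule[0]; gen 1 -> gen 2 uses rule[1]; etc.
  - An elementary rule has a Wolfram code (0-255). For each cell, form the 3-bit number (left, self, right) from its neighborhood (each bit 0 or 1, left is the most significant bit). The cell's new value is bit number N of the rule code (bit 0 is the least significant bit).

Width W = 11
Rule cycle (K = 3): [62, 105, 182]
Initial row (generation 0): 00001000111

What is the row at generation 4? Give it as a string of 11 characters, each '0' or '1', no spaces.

Gen 0: 00001000111
Gen 1 (rule 62): 00011101100
Gen 2 (rule 105): 11010111101
Gen 3 (rule 182): 00111011011
Gen 4 (rule 62): 01100110110

Answer: 01100110110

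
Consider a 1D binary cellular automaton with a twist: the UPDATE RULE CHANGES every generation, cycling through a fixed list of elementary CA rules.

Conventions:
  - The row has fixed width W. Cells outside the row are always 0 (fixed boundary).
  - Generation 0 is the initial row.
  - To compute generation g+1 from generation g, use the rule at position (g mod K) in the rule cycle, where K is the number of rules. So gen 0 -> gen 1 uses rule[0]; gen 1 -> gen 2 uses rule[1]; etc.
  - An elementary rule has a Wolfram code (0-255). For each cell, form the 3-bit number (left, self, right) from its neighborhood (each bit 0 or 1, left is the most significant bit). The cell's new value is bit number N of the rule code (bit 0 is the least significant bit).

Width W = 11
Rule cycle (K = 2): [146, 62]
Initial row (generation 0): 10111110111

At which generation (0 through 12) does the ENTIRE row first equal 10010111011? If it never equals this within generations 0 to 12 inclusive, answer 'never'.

Answer: never

Derivation:
Gen 0: 10111110111
Gen 1 (rule 146): 00011100010
Gen 2 (rule 62): 00110010111
Gen 3 (rule 146): 01001100010
Gen 4 (rule 62): 11111010111
Gen 5 (rule 146): 01110000010
Gen 6 (rule 62): 11001000111
Gen 7 (rule 146): 00110101010
Gen 8 (rule 62): 01101111111
Gen 9 (rule 146): 10000111110
Gen 10 (rule 62): 11001100001
Gen 11 (rule 146): 00110010010
Gen 12 (rule 62): 01101111111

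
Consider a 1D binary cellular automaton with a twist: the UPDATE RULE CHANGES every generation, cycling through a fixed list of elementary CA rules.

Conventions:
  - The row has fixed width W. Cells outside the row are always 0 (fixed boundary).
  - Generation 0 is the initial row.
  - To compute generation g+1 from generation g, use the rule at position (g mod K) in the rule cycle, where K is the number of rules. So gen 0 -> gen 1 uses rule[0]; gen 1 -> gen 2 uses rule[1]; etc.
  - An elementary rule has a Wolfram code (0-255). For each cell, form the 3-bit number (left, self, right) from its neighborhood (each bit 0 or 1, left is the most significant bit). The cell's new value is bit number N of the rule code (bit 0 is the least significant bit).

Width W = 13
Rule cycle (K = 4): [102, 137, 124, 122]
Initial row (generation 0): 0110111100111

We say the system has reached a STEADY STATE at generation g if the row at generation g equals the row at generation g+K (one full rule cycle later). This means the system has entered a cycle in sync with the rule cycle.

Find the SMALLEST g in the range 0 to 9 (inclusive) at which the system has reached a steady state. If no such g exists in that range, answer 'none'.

Answer: none

Derivation:
Gen 0: 0110111100111
Gen 1 (rule 102): 1011000101001
Gen 2 (rule 137): 0010010000000
Gen 3 (rule 124): 0011011000000
Gen 4 (rule 122): 0111111100000
Gen 5 (rule 102): 1000000100000
Gen 6 (rule 137): 0011110001111
Gen 7 (rule 124): 0010011001001
Gen 8 (rule 122): 0101111110110
Gen 9 (rule 102): 1110000011010
Gen 10 (rule 137): 1100111010000
Gen 11 (rule 124): 1110101111000
Gen 12 (rule 122): 1011011001100
Gen 13 (rule 102): 1101101010100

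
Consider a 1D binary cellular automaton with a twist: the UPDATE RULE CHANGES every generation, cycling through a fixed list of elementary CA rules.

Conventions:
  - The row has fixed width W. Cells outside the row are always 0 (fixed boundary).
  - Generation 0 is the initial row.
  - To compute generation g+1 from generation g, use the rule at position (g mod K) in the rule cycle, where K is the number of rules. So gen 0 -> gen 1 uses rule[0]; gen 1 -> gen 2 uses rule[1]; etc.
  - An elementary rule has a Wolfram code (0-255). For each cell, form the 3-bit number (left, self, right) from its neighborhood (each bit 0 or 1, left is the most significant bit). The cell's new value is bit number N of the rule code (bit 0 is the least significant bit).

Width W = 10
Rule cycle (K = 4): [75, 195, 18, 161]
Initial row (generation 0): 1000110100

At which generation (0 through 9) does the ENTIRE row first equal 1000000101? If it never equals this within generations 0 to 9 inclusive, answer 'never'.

Answer: 5

Derivation:
Gen 0: 1000110100
Gen 1 (rule 75): 0011110001
Gen 2 (rule 195): 1101110110
Gen 3 (rule 18): 0000000001
Gen 4 (rule 161): 1111111100
Gen 5 (rule 75): 1000000101
Gen 6 (rule 195): 0011111000
Gen 7 (rule 18): 0100000100
Gen 8 (rule 161): 0001110001
Gen 9 (rule 75): 1111010110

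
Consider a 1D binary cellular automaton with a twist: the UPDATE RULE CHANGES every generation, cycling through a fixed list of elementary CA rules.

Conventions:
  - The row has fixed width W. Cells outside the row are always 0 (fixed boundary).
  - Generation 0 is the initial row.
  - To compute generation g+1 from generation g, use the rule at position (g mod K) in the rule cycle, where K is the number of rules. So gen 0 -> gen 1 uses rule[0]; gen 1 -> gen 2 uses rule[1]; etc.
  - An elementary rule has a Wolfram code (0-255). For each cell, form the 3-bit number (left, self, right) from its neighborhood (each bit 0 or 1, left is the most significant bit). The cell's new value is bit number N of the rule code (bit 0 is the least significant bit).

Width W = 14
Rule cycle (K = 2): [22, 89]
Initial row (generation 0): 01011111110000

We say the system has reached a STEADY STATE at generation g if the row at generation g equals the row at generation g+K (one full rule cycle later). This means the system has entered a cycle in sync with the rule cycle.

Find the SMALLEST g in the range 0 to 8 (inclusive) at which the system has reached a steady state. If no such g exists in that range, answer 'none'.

Answer: 5

Derivation:
Gen 0: 01011111110000
Gen 1 (rule 22): 11000000001000
Gen 2 (rule 89): 11111111100111
Gen 3 (rule 22): 00000000011000
Gen 4 (rule 89): 11111111011111
Gen 5 (rule 22): 00000000000000
Gen 6 (rule 89): 11111111111111
Gen 7 (rule 22): 00000000000000
Gen 8 (rule 89): 11111111111111
Gen 9 (rule 22): 00000000000000
Gen 10 (rule 89): 11111111111111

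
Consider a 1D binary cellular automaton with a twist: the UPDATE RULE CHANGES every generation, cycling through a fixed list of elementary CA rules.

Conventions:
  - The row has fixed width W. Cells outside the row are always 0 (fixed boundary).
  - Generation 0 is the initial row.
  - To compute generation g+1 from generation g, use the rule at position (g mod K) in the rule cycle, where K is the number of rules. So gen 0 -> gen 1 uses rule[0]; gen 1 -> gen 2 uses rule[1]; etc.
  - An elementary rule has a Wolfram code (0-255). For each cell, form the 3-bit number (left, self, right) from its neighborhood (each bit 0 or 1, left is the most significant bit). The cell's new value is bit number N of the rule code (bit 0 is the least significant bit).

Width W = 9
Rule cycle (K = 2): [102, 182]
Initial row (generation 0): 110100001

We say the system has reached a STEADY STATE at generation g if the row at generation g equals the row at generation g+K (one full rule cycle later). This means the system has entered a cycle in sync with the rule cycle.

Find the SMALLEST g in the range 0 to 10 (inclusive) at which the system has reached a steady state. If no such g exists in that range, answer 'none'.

Answer: none

Derivation:
Gen 0: 110100001
Gen 1 (rule 102): 011100011
Gen 2 (rule 182): 101010100
Gen 3 (rule 102): 111111100
Gen 4 (rule 182): 011111010
Gen 5 (rule 102): 100001110
Gen 6 (rule 182): 110010101
Gen 7 (rule 102): 010111111
Gen 8 (rule 182): 111011110
Gen 9 (rule 102): 001100010
Gen 10 (rule 182): 010010111
Gen 11 (rule 102): 110111001
Gen 12 (rule 182): 001010111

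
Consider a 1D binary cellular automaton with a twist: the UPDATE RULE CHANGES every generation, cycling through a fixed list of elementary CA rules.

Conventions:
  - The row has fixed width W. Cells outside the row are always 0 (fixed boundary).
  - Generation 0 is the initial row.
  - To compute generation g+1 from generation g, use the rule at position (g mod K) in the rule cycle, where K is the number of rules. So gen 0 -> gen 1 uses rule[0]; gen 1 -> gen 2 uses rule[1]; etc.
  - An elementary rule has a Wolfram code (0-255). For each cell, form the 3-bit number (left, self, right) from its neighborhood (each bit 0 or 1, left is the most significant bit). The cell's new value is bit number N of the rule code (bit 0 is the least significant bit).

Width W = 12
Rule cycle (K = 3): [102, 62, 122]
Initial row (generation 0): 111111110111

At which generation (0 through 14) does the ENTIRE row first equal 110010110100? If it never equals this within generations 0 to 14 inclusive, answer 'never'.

Gen 0: 111111110111
Gen 1 (rule 102): 000000011001
Gen 2 (rule 62): 000000110111
Gen 3 (rule 122): 000001111101
Gen 4 (rule 102): 000010000111
Gen 5 (rule 62): 000111001100
Gen 6 (rule 122): 001101111110
Gen 7 (rule 102): 010110000010
Gen 8 (rule 62): 111101000111
Gen 9 (rule 122): 100110101101
Gen 10 (rule 102): 101011110111
Gen 11 (rule 62): 111110001100
Gen 12 (rule 122): 100011011110
Gen 13 (rule 102): 100101100010
Gen 14 (rule 62): 111111010111

Answer: never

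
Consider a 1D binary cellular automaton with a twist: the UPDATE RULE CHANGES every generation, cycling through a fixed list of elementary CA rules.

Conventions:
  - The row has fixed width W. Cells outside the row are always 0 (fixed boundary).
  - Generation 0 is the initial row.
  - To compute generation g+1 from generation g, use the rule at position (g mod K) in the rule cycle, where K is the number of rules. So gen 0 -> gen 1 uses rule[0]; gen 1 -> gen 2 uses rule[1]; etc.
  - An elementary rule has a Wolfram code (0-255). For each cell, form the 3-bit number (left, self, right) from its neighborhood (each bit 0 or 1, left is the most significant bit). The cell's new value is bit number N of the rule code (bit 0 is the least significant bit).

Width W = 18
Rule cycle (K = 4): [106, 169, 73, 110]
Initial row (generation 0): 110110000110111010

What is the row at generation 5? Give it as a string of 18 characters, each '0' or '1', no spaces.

Answer: 011100111110001000

Derivation:
Gen 0: 110110000110111010
Gen 1 (rule 106): 111110001111101100
Gen 2 (rule 169): 111100101111011001
Gen 3 (rule 73): 100100001001011000
Gen 4 (rule 110): 101100011011111000
Gen 5 (rule 106): 011100111110001000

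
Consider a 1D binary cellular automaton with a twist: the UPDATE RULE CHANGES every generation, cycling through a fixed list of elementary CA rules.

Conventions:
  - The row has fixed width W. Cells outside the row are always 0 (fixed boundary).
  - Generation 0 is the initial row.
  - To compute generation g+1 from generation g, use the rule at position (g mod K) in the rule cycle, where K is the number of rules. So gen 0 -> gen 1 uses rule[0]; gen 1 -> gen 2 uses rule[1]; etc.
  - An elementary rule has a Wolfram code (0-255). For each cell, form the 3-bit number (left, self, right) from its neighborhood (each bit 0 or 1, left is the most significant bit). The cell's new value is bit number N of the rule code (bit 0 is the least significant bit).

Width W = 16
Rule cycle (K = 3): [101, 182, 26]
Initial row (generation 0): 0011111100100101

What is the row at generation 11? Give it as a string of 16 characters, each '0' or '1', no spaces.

Answer: 0011110110101111

Derivation:
Gen 0: 0011111100100101
Gen 1 (rule 101): 1000000100100111
Gen 2 (rule 182): 1100001111111010
Gen 3 (rule 26): 1010011000000001
Gen 4 (rule 101): 1110001011111101
Gen 5 (rule 182): 0101011101111011
Gen 6 (rule 26): 1000010001000010
Gen 7 (rule 101): 1011010101011010
Gen 8 (rule 182): 1100111111100111
Gen 9 (rule 26): 1011100000011100
Gen 10 (rule 101): 1100101111000101
Gen 11 (rule 182): 0011110110101111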